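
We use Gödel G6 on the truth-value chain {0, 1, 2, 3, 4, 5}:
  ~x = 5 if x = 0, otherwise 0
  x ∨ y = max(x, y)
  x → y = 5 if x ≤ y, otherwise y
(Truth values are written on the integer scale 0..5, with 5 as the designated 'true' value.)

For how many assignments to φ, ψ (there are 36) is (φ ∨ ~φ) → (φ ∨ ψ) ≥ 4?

value 5: 31 assignments (counts)
value 4: 1 assignment (counts)
value 3: 1 assignment
value 2: 1 assignment
value 1: 1 assignment
value 0: 1 assignment
So 32 of the 36 assignments meet the threshold.

32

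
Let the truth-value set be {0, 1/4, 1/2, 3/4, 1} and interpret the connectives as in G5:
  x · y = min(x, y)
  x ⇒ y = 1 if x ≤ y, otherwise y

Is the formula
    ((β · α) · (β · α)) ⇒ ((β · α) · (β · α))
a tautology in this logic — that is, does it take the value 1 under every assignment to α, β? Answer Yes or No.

At α = 1/2, β = 3/4, for instance:
β · α = 3/4 · 1/2 = 1/2
β · α = 3/4 · 1/2 = 1/2
(β · α) · (β · α) = 1/2 · 1/2 = 1/2
(β · α) · (β · α) = 1/2 · 1/2 = 1/2
((β · α) · (β · α)) ⇒ ((β · α) · (β · α)) = 1/2 ⇒ 1/2 = 1
and checking the remaining 24 assignments likewise gives ≥ 1 in every case.

Yes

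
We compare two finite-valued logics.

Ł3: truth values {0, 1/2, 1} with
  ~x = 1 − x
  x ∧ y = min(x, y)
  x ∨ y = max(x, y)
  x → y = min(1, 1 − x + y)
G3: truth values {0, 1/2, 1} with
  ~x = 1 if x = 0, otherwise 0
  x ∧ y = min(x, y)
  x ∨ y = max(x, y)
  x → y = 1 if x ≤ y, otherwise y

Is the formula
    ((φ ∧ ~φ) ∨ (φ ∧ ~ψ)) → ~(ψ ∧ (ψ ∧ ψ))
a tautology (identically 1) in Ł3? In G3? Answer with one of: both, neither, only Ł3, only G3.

In Ł3: at φ = 1/2, ψ = 1 the value is 1/2 — not a tautology.
In G3: every assignment gives 1 — tautology.

only G3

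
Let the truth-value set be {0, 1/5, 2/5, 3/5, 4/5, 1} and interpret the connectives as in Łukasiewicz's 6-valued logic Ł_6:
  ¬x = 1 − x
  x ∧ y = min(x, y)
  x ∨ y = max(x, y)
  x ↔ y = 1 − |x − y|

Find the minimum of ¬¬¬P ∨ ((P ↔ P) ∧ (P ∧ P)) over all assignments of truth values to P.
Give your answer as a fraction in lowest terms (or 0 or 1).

3/5

Take P = 2/5:
¬P = ¬2/5 = 3/5
¬¬P = ¬3/5 = 2/5
¬¬¬P = ¬2/5 = 3/5
P ↔ P = 2/5 ↔ 2/5 = 1
P ∧ P = 2/5 ∧ 2/5 = 2/5
(P ↔ P) ∧ (P ∧ P) = 1 ∧ 2/5 = 2/5
¬¬¬P ∨ ((P ↔ P) ∧ (P ∧ P)) = 3/5 ∨ 2/5 = 3/5
No assignment yields a value below 3/5, so this is the minimum.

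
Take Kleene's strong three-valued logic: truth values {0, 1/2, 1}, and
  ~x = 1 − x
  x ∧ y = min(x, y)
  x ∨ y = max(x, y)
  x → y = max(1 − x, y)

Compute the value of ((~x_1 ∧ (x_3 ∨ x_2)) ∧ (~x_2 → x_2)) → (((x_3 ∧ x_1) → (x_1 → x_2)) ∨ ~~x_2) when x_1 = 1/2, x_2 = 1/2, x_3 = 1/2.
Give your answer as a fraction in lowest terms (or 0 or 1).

1/2

~x_1 = ~1/2 = 1/2
x_3 ∨ x_2 = 1/2 ∨ 1/2 = 1/2
~x_1 ∧ (x_3 ∨ x_2) = 1/2 ∧ 1/2 = 1/2
~x_2 = ~1/2 = 1/2
~x_2 → x_2 = 1/2 → 1/2 = 1/2
(~x_1 ∧ (x_3 ∨ x_2)) ∧ (~x_2 → x_2) = 1/2 ∧ 1/2 = 1/2
x_3 ∧ x_1 = 1/2 ∧ 1/2 = 1/2
x_1 → x_2 = 1/2 → 1/2 = 1/2
(x_3 ∧ x_1) → (x_1 → x_2) = 1/2 → 1/2 = 1/2
~x_2 = ~1/2 = 1/2
~~x_2 = ~1/2 = 1/2
((x_3 ∧ x_1) → (x_1 → x_2)) ∨ ~~x_2 = 1/2 ∨ 1/2 = 1/2
((~x_1 ∧ (x_3 ∨ x_2)) ∧ (~x_2 → x_2)) → (((x_3 ∧ x_1) → (x_1 → x_2)) ∨ ~~x_2) = 1/2 → 1/2 = 1/2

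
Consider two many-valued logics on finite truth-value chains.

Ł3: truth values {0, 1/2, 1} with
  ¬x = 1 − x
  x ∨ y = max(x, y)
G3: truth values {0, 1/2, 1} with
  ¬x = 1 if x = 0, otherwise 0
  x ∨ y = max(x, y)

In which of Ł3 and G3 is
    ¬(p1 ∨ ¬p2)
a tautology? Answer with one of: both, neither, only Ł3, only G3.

neither

In Ł3: at p1 = 0, p2 = 0 the value is 0 — not a tautology.
In G3: at p1 = 0, p2 = 0 the value is 0 — not a tautology.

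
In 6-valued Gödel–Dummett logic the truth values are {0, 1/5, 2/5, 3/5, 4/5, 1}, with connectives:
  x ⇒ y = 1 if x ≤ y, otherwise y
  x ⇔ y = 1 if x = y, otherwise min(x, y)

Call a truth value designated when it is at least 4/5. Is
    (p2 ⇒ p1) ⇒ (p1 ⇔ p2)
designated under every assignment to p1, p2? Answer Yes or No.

Counterexample: take p1 = 1/5, p2 = 0.
p2 ⇒ p1 = 0 ⇒ 1/5 = 1
p1 ⇔ p2 = 1/5 ⇔ 0 = 0
(p2 ⇒ p1) ⇒ (p1 ⇔ p2) = 1 ⇒ 0 = 0
This gives 0, which is below 4/5.

No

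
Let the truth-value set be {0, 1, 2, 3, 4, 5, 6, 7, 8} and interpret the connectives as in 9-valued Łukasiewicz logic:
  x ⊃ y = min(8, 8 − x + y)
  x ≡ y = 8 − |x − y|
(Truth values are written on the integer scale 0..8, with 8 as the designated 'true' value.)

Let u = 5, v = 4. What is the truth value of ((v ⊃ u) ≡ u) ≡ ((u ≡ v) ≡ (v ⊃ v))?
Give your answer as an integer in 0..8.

v ⊃ u = 4 ⊃ 5 = 8
(v ⊃ u) ≡ u = 8 ≡ 5 = 5
u ≡ v = 5 ≡ 4 = 7
v ⊃ v = 4 ⊃ 4 = 8
(u ≡ v) ≡ (v ⊃ v) = 7 ≡ 8 = 7
((v ⊃ u) ≡ u) ≡ ((u ≡ v) ≡ (v ⊃ v)) = 5 ≡ 7 = 6

6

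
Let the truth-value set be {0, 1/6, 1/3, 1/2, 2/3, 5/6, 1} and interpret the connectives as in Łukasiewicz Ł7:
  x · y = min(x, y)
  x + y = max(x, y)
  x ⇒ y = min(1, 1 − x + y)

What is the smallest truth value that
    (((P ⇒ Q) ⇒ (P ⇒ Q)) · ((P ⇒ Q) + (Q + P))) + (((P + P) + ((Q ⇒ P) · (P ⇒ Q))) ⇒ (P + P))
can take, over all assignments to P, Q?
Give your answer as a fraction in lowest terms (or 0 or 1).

2/3

Take P = 1/3, Q = 0:
P ⇒ Q = 1/3 ⇒ 0 = 2/3
P ⇒ Q = 1/3 ⇒ 0 = 2/3
(P ⇒ Q) ⇒ (P ⇒ Q) = 2/3 ⇒ 2/3 = 1
P ⇒ Q = 1/3 ⇒ 0 = 2/3
Q + P = 0 + 1/3 = 1/3
(P ⇒ Q) + (Q + P) = 2/3 + 1/3 = 2/3
((P ⇒ Q) ⇒ (P ⇒ Q)) · ((P ⇒ Q) + (Q + P)) = 1 · 2/3 = 2/3
P + P = 1/3 + 1/3 = 1/3
Q ⇒ P = 0 ⇒ 1/3 = 1
P ⇒ Q = 1/3 ⇒ 0 = 2/3
(Q ⇒ P) · (P ⇒ Q) = 1 · 2/3 = 2/3
(P + P) + ((Q ⇒ P) · (P ⇒ Q)) = 1/3 + 2/3 = 2/3
P + P = 1/3 + 1/3 = 1/3
((P + P) + ((Q ⇒ P) · (P ⇒ Q))) ⇒ (P + P) = 2/3 ⇒ 1/3 = 2/3
(((P ⇒ Q) ⇒ (P ⇒ Q)) · ((P ⇒ Q) + (Q + P))) + (((P + P) + ((Q ⇒ P) · (P ⇒ Q))) ⇒ (P + P)) = 2/3 + 2/3 = 2/3
No assignment yields a value below 2/3, so this is the minimum.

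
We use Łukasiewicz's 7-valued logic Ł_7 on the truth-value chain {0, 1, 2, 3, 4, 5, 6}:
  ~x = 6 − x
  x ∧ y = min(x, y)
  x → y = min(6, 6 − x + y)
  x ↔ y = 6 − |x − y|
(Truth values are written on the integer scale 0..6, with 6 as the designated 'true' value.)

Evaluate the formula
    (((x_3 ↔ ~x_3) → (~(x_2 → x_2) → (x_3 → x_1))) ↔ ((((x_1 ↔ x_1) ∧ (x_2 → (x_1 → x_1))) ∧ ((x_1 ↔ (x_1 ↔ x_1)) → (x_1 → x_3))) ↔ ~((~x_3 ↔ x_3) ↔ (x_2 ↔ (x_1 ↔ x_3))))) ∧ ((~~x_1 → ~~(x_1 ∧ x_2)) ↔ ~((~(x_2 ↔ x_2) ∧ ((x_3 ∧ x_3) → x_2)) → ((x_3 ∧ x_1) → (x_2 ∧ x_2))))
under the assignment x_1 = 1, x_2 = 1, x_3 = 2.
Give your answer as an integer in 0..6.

0

~x_3 = ~2 = 4
x_3 ↔ ~x_3 = 2 ↔ 4 = 4
x_2 → x_2 = 1 → 1 = 6
~(x_2 → x_2) = ~6 = 0
x_3 → x_1 = 2 → 1 = 5
~(x_2 → x_2) → (x_3 → x_1) = 0 → 5 = 6
(x_3 ↔ ~x_3) → (~(x_2 → x_2) → (x_3 → x_1)) = 4 → 6 = 6
x_1 ↔ x_1 = 1 ↔ 1 = 6
x_1 → x_1 = 1 → 1 = 6
x_2 → (x_1 → x_1) = 1 → 6 = 6
(x_1 ↔ x_1) ∧ (x_2 → (x_1 → x_1)) = 6 ∧ 6 = 6
x_1 ↔ x_1 = 1 ↔ 1 = 6
x_1 ↔ (x_1 ↔ x_1) = 1 ↔ 6 = 1
x_1 → x_3 = 1 → 2 = 6
(x_1 ↔ (x_1 ↔ x_1)) → (x_1 → x_3) = 1 → 6 = 6
((x_1 ↔ x_1) ∧ (x_2 → (x_1 → x_1))) ∧ ((x_1 ↔ (x_1 ↔ x_1)) → (x_1 → x_3)) = 6 ∧ 6 = 6
~x_3 = ~2 = 4
~x_3 ↔ x_3 = 4 ↔ 2 = 4
x_1 ↔ x_3 = 1 ↔ 2 = 5
x_2 ↔ (x_1 ↔ x_3) = 1 ↔ 5 = 2
(~x_3 ↔ x_3) ↔ (x_2 ↔ (x_1 ↔ x_3)) = 4 ↔ 2 = 4
~((~x_3 ↔ x_3) ↔ (x_2 ↔ (x_1 ↔ x_3))) = ~4 = 2
(((x_1 ↔ x_1) ∧ (x_2 → (x_1 → x_1))) ∧ ((x_1 ↔ (x_1 ↔ x_1)) → (x_1 → x_3))) ↔ ~((~x_3 ↔ x_3) ↔ (x_2 ↔ (x_1 ↔ x_3))) = 6 ↔ 2 = 2
((x_3 ↔ ~x_3) → (~(x_2 → x_2) → (x_3 → x_1))) ↔ ((((x_1 ↔ x_1) ∧ (x_2 → (x_1 → x_1))) ∧ ((x_1 ↔ (x_1 ↔ x_1)) → (x_1 → x_3))) ↔ ~((~x_3 ↔ x_3) ↔ (x_2 ↔ (x_1 ↔ x_3)))) = 6 ↔ 2 = 2
~x_1 = ~1 = 5
~~x_1 = ~5 = 1
x_1 ∧ x_2 = 1 ∧ 1 = 1
~(x_1 ∧ x_2) = ~1 = 5
~~(x_1 ∧ x_2) = ~5 = 1
~~x_1 → ~~(x_1 ∧ x_2) = 1 → 1 = 6
x_2 ↔ x_2 = 1 ↔ 1 = 6
~(x_2 ↔ x_2) = ~6 = 0
x_3 ∧ x_3 = 2 ∧ 2 = 2
(x_3 ∧ x_3) → x_2 = 2 → 1 = 5
~(x_2 ↔ x_2) ∧ ((x_3 ∧ x_3) → x_2) = 0 ∧ 5 = 0
x_3 ∧ x_1 = 2 ∧ 1 = 1
x_2 ∧ x_2 = 1 ∧ 1 = 1
(x_3 ∧ x_1) → (x_2 ∧ x_2) = 1 → 1 = 6
(~(x_2 ↔ x_2) ∧ ((x_3 ∧ x_3) → x_2)) → ((x_3 ∧ x_1) → (x_2 ∧ x_2)) = 0 → 6 = 6
~((~(x_2 ↔ x_2) ∧ ((x_3 ∧ x_3) → x_2)) → ((x_3 ∧ x_1) → (x_2 ∧ x_2))) = ~6 = 0
(~~x_1 → ~~(x_1 ∧ x_2)) ↔ ~((~(x_2 ↔ x_2) ∧ ((x_3 ∧ x_3) → x_2)) → ((x_3 ∧ x_1) → (x_2 ∧ x_2))) = 6 ↔ 0 = 0
(((x_3 ↔ ~x_3) → (~(x_2 → x_2) → (x_3 → x_1))) ↔ ((((x_1 ↔ x_1) ∧ (x_2 → (x_1 → x_1))) ∧ ((x_1 ↔ (x_1 ↔ x_1)) → (x_1 → x_3))) ↔ ~((~x_3 ↔ x_3) ↔ (x_2 ↔ (x_1 ↔ x_3))))) ∧ ((~~x_1 → ~~(x_1 ∧ x_2)) ↔ ~((~(x_2 ↔ x_2) ∧ ((x_3 ∧ x_3) → x_2)) → ((x_3 ∧ x_1) → (x_2 ∧ x_2)))) = 2 ∧ 0 = 0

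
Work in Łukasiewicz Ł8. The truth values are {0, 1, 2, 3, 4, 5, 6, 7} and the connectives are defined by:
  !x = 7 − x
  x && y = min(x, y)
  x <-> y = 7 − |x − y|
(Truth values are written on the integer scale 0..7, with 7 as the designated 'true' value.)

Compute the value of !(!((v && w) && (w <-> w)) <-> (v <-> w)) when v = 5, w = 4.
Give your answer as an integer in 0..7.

3

v && w = 5 && 4 = 4
w <-> w = 4 <-> 4 = 7
(v && w) && (w <-> w) = 4 && 7 = 4
!((v && w) && (w <-> w)) = !4 = 3
v <-> w = 5 <-> 4 = 6
!((v && w) && (w <-> w)) <-> (v <-> w) = 3 <-> 6 = 4
!(!((v && w) && (w <-> w)) <-> (v <-> w)) = !4 = 3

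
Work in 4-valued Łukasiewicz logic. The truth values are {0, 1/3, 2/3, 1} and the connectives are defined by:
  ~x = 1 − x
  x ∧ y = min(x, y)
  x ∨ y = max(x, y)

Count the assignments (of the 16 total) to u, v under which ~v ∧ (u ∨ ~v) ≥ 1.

u = 0, v = 0 ↦ 1  ≥
u = 0, v = 1/3 ↦ 2/3  <
u = 0, v = 2/3 ↦ 1/3  <
u = 0, v = 1 ↦ 0  <
u = 1/3, v = 0 ↦ 1  ≥
u = 1/3, v = 1/3 ↦ 2/3  <
u = 1/3, v = 2/3 ↦ 1/3  <
u = 1/3, v = 1 ↦ 0  <
u = 2/3, v = 0 ↦ 1  ≥
u = 2/3, v = 1/3 ↦ 2/3  <
u = 2/3, v = 2/3 ↦ 1/3  <
u = 2/3, v = 1 ↦ 0  <
u = 1, v = 0 ↦ 1  ≥
u = 1, v = 1/3 ↦ 2/3  <
u = 1, v = 2/3 ↦ 1/3  <
u = 1, v = 1 ↦ 0  <
So 4 of the 16 assignments meet the threshold.

4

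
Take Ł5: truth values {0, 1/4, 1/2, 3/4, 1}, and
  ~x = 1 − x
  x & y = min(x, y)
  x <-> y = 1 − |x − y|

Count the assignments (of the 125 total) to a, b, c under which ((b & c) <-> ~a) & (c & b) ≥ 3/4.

value 1: 1 assignment (counts)
value 3/4: 10 assignments (counts)
value 1/2: 29 assignments
value 1/4: 39 assignments
value 0: 46 assignments
So 11 of the 125 assignments meet the threshold.

11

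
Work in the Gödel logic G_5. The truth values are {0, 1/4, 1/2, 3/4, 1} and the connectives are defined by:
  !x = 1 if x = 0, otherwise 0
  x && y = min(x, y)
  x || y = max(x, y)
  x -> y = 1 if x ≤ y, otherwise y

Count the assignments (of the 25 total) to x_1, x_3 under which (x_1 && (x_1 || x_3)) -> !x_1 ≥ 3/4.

5

value 1: 5 assignments (counts)
value 0: 20 assignments
So 5 of the 25 assignments meet the threshold.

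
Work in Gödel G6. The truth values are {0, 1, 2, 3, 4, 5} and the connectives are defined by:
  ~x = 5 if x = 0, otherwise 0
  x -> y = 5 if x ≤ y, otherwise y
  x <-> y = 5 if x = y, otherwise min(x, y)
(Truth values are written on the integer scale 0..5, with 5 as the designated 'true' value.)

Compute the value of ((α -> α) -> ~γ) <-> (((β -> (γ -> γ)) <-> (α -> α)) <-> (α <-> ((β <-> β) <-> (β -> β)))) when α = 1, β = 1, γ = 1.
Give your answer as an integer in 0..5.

0

α -> α = 1 -> 1 = 5
~γ = ~1 = 0
(α -> α) -> ~γ = 5 -> 0 = 0
γ -> γ = 1 -> 1 = 5
β -> (γ -> γ) = 1 -> 5 = 5
α -> α = 1 -> 1 = 5
(β -> (γ -> γ)) <-> (α -> α) = 5 <-> 5 = 5
β <-> β = 1 <-> 1 = 5
β -> β = 1 -> 1 = 5
(β <-> β) <-> (β -> β) = 5 <-> 5 = 5
α <-> ((β <-> β) <-> (β -> β)) = 1 <-> 5 = 1
((β -> (γ -> γ)) <-> (α -> α)) <-> (α <-> ((β <-> β) <-> (β -> β))) = 5 <-> 1 = 1
((α -> α) -> ~γ) <-> (((β -> (γ -> γ)) <-> (α -> α)) <-> (α <-> ((β <-> β) <-> (β -> β)))) = 0 <-> 1 = 0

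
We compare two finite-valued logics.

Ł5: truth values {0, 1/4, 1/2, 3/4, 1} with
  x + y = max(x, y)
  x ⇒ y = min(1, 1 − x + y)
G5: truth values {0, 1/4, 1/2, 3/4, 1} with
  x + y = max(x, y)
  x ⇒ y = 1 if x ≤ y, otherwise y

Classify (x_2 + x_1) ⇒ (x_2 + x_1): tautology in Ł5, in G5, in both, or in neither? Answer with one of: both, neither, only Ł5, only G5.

both

In Ł5: every assignment gives 1 — tautology.
In G5: every assignment gives 1 — tautology.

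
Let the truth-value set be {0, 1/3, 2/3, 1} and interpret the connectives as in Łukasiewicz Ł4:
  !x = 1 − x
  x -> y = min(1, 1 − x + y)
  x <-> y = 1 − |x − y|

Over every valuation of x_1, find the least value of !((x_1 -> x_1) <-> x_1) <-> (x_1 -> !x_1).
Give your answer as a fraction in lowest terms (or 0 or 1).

Take x_1 = 1/3:
x_1 -> x_1 = 1/3 -> 1/3 = 1
(x_1 -> x_1) <-> x_1 = 1 <-> 1/3 = 1/3
!((x_1 -> x_1) <-> x_1) = !1/3 = 2/3
!x_1 = !1/3 = 2/3
x_1 -> !x_1 = 1/3 -> 2/3 = 1
!((x_1 -> x_1) <-> x_1) <-> (x_1 -> !x_1) = 2/3 <-> 1 = 2/3
No assignment yields a value below 2/3, so this is the minimum.

2/3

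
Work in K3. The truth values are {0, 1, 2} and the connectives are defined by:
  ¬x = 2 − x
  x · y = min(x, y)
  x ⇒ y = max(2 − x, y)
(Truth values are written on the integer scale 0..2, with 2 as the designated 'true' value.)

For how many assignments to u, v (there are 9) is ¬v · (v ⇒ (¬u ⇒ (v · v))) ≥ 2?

3

u = 0, v = 0 ↦ 2  ≥
u = 0, v = 1 ↦ 1  <
u = 0, v = 2 ↦ 0  <
u = 1, v = 0 ↦ 2  ≥
u = 1, v = 1 ↦ 1  <
u = 1, v = 2 ↦ 0  <
u = 2, v = 0 ↦ 2  ≥
u = 2, v = 1 ↦ 1  <
u = 2, v = 2 ↦ 0  <
So 3 of the 9 assignments meet the threshold.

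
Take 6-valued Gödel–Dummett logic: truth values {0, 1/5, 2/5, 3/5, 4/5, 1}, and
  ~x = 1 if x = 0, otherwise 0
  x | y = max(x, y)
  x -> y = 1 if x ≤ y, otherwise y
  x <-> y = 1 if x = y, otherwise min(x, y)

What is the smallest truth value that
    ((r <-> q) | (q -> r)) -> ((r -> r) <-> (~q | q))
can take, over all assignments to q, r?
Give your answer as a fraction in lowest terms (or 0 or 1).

Take q = 1/5, r = 1/5:
r <-> q = 1/5 <-> 1/5 = 1
q -> r = 1/5 -> 1/5 = 1
(r <-> q) | (q -> r) = 1 | 1 = 1
r -> r = 1/5 -> 1/5 = 1
~q = ~1/5 = 0
~q | q = 0 | 1/5 = 1/5
(r -> r) <-> (~q | q) = 1 <-> 1/5 = 1/5
((r <-> q) | (q -> r)) -> ((r -> r) <-> (~q | q)) = 1 -> 1/5 = 1/5
No assignment yields a value below 1/5, so this is the minimum.

1/5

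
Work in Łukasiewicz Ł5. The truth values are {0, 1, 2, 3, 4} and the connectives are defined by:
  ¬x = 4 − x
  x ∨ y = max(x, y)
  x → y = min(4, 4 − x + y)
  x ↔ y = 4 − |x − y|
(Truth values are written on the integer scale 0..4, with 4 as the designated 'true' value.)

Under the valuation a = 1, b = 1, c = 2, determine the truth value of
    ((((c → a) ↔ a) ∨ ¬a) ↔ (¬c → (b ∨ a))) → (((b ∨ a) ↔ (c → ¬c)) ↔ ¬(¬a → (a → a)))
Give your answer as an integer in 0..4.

3

c → a = 2 → 1 = 3
(c → a) ↔ a = 3 ↔ 1 = 2
¬a = ¬1 = 3
((c → a) ↔ a) ∨ ¬a = 2 ∨ 3 = 3
¬c = ¬2 = 2
b ∨ a = 1 ∨ 1 = 1
¬c → (b ∨ a) = 2 → 1 = 3
(((c → a) ↔ a) ∨ ¬a) ↔ (¬c → (b ∨ a)) = 3 ↔ 3 = 4
b ∨ a = 1 ∨ 1 = 1
¬c = ¬2 = 2
c → ¬c = 2 → 2 = 4
(b ∨ a) ↔ (c → ¬c) = 1 ↔ 4 = 1
¬a = ¬1 = 3
a → a = 1 → 1 = 4
¬a → (a → a) = 3 → 4 = 4
¬(¬a → (a → a)) = ¬4 = 0
((b ∨ a) ↔ (c → ¬c)) ↔ ¬(¬a → (a → a)) = 1 ↔ 0 = 3
((((c → a) ↔ a) ∨ ¬a) ↔ (¬c → (b ∨ a))) → (((b ∨ a) ↔ (c → ¬c)) ↔ ¬(¬a → (a → a))) = 4 → 3 = 3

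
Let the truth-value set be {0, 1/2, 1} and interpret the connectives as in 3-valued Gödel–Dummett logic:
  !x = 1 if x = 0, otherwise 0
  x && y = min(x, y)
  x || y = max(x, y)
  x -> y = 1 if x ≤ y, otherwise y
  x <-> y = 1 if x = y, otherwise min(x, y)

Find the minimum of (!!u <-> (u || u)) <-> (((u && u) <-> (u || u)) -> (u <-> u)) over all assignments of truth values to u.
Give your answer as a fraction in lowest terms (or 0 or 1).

1/2

Take u = 1/2:
!u = !1/2 = 0
!!u = !0 = 1
u || u = 1/2 || 1/2 = 1/2
!!u <-> (u || u) = 1 <-> 1/2 = 1/2
u && u = 1/2 && 1/2 = 1/2
u || u = 1/2 || 1/2 = 1/2
(u && u) <-> (u || u) = 1/2 <-> 1/2 = 1
u <-> u = 1/2 <-> 1/2 = 1
((u && u) <-> (u || u)) -> (u <-> u) = 1 -> 1 = 1
(!!u <-> (u || u)) <-> (((u && u) <-> (u || u)) -> (u <-> u)) = 1/2 <-> 1 = 1/2
No assignment yields a value below 1/2, so this is the minimum.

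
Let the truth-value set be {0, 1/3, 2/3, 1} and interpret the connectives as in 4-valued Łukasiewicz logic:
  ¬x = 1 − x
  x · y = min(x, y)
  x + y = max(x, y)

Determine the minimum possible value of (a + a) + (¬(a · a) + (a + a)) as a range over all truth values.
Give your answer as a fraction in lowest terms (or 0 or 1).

2/3

Take a = 1/3:
a + a = 1/3 + 1/3 = 1/3
a · a = 1/3 · 1/3 = 1/3
¬(a · a) = ¬1/3 = 2/3
a + a = 1/3 + 1/3 = 1/3
¬(a · a) + (a + a) = 2/3 + 1/3 = 2/3
(a + a) + (¬(a · a) + (a + a)) = 1/3 + 2/3 = 2/3
No assignment yields a value below 2/3, so this is the minimum.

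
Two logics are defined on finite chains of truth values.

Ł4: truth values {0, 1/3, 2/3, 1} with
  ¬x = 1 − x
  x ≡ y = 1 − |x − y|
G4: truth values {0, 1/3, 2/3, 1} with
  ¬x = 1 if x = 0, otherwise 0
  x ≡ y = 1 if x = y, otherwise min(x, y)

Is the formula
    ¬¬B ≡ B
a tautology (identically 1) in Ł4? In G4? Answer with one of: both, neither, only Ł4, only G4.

only Ł4

In Ł4: every assignment gives 1 — tautology.
In G4: at B = 1/3 the value is 1/3 — not a tautology.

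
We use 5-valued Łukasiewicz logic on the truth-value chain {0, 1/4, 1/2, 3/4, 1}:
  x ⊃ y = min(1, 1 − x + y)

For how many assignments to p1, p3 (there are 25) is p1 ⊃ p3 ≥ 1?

15

value 1: 15 assignments (counts)
value 3/4: 4 assignments
value 1/2: 3 assignments
value 1/4: 2 assignments
value 0: 1 assignment
So 15 of the 25 assignments meet the threshold.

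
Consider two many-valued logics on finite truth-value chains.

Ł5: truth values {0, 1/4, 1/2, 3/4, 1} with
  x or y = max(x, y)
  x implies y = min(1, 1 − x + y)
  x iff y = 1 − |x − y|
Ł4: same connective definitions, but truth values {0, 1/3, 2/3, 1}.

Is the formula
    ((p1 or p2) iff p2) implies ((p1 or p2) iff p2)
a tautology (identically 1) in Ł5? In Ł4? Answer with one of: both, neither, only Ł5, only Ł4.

In Ł5: every assignment gives 1 — tautology.
In Ł4: every assignment gives 1 — tautology.

both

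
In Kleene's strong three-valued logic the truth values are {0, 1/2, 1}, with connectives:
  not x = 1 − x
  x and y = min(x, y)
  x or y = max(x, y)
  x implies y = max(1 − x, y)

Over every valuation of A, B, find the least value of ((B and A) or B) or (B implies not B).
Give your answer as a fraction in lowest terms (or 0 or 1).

1/2

Take A = 0, B = 1/2:
B and A = 1/2 and 0 = 0
(B and A) or B = 0 or 1/2 = 1/2
not B = not 1/2 = 1/2
B implies not B = 1/2 implies 1/2 = 1/2
((B and A) or B) or (B implies not B) = 1/2 or 1/2 = 1/2
No assignment yields a value below 1/2, so this is the minimum.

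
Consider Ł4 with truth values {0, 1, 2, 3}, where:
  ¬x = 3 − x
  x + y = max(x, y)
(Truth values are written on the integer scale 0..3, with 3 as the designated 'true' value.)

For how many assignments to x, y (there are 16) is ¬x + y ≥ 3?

7

x = 0, y = 0 ↦ 3  ≥
x = 0, y = 1 ↦ 3  ≥
x = 0, y = 2 ↦ 3  ≥
x = 0, y = 3 ↦ 3  ≥
x = 1, y = 0 ↦ 2  <
x = 1, y = 1 ↦ 2  <
x = 1, y = 2 ↦ 2  <
x = 1, y = 3 ↦ 3  ≥
x = 2, y = 0 ↦ 1  <
x = 2, y = 1 ↦ 1  <
x = 2, y = 2 ↦ 2  <
x = 2, y = 3 ↦ 3  ≥
x = 3, y = 0 ↦ 0  <
x = 3, y = 1 ↦ 1  <
x = 3, y = 2 ↦ 2  <
x = 3, y = 3 ↦ 3  ≥
So 7 of the 16 assignments meet the threshold.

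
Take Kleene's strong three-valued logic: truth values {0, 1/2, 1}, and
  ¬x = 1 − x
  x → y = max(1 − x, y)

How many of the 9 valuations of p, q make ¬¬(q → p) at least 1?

5

p = 0, q = 0 ↦ 1  ≥
p = 0, q = 1/2 ↦ 1/2  <
p = 0, q = 1 ↦ 0  <
p = 1/2, q = 0 ↦ 1  ≥
p = 1/2, q = 1/2 ↦ 1/2  <
p = 1/2, q = 1 ↦ 1/2  <
p = 1, q = 0 ↦ 1  ≥
p = 1, q = 1/2 ↦ 1  ≥
p = 1, q = 1 ↦ 1  ≥
So 5 of the 9 assignments meet the threshold.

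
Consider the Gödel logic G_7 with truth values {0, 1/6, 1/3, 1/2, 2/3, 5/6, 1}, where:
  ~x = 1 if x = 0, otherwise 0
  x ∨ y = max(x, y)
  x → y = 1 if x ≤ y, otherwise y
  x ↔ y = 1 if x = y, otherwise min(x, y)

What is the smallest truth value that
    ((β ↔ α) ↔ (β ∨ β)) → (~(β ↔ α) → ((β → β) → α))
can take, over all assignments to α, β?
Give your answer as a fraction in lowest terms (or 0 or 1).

1/6

Take α = 1/6, β = 0:
β ↔ α = 0 ↔ 1/6 = 0
β ∨ β = 0 ∨ 0 = 0
(β ↔ α) ↔ (β ∨ β) = 0 ↔ 0 = 1
β ↔ α = 0 ↔ 1/6 = 0
~(β ↔ α) = ~0 = 1
β → β = 0 → 0 = 1
(β → β) → α = 1 → 1/6 = 1/6
~(β ↔ α) → ((β → β) → α) = 1 → 1/6 = 1/6
((β ↔ α) ↔ (β ∨ β)) → (~(β ↔ α) → ((β → β) → α)) = 1 → 1/6 = 1/6
No assignment yields a value below 1/6, so this is the minimum.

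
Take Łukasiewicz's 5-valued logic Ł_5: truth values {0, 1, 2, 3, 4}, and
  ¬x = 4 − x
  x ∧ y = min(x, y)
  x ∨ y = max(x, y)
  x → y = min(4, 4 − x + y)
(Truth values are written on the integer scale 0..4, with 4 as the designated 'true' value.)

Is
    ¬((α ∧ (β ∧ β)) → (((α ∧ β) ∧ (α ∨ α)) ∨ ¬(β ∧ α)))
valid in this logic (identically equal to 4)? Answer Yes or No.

Counterexample: take α = 0, β = 0.
β ∧ β = 0 ∧ 0 = 0
α ∧ (β ∧ β) = 0 ∧ 0 = 0
α ∧ β = 0 ∧ 0 = 0
α ∨ α = 0 ∨ 0 = 0
(α ∧ β) ∧ (α ∨ α) = 0 ∧ 0 = 0
β ∧ α = 0 ∧ 0 = 0
¬(β ∧ α) = ¬0 = 4
((α ∧ β) ∧ (α ∨ α)) ∨ ¬(β ∧ α) = 0 ∨ 4 = 4
(α ∧ (β ∧ β)) → (((α ∧ β) ∧ (α ∨ α)) ∨ ¬(β ∧ α)) = 0 → 4 = 4
¬((α ∧ (β ∧ β)) → (((α ∧ β) ∧ (α ∨ α)) ∨ ¬(β ∧ α))) = ¬4 = 0
This gives 0 ≠ 4.

No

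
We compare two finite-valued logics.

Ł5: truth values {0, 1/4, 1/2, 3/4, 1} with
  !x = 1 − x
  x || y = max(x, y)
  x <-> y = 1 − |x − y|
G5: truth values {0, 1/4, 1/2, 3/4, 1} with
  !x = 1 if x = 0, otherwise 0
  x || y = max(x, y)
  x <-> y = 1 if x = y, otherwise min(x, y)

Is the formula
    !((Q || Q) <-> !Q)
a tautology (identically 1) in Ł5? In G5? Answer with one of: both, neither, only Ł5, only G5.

only G5

In Ł5: at Q = 1/4 the value is 1/2 — not a tautology.
In G5: every assignment gives 1 — tautology.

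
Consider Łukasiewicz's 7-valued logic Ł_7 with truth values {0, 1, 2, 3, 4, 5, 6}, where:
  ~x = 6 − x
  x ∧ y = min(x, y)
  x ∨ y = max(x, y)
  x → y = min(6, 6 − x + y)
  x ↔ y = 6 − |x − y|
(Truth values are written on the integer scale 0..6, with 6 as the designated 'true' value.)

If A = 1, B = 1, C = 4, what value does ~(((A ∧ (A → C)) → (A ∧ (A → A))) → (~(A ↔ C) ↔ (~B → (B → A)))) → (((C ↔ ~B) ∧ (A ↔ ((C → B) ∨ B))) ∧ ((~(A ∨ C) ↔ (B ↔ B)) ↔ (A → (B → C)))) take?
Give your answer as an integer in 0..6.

A → C = 1 → 4 = 6
A ∧ (A → C) = 1 ∧ 6 = 1
A → A = 1 → 1 = 6
A ∧ (A → A) = 1 ∧ 6 = 1
(A ∧ (A → C)) → (A ∧ (A → A)) = 1 → 1 = 6
A ↔ C = 1 ↔ 4 = 3
~(A ↔ C) = ~3 = 3
~B = ~1 = 5
B → A = 1 → 1 = 6
~B → (B → A) = 5 → 6 = 6
~(A ↔ C) ↔ (~B → (B → A)) = 3 ↔ 6 = 3
((A ∧ (A → C)) → (A ∧ (A → A))) → (~(A ↔ C) ↔ (~B → (B → A))) = 6 → 3 = 3
~(((A ∧ (A → C)) → (A ∧ (A → A))) → (~(A ↔ C) ↔ (~B → (B → A)))) = ~3 = 3
~B = ~1 = 5
C ↔ ~B = 4 ↔ 5 = 5
C → B = 4 → 1 = 3
(C → B) ∨ B = 3 ∨ 1 = 3
A ↔ ((C → B) ∨ B) = 1 ↔ 3 = 4
(C ↔ ~B) ∧ (A ↔ ((C → B) ∨ B)) = 5 ∧ 4 = 4
A ∨ C = 1 ∨ 4 = 4
~(A ∨ C) = ~4 = 2
B ↔ B = 1 ↔ 1 = 6
~(A ∨ C) ↔ (B ↔ B) = 2 ↔ 6 = 2
B → C = 1 → 4 = 6
A → (B → C) = 1 → 6 = 6
(~(A ∨ C) ↔ (B ↔ B)) ↔ (A → (B → C)) = 2 ↔ 6 = 2
((C ↔ ~B) ∧ (A ↔ ((C → B) ∨ B))) ∧ ((~(A ∨ C) ↔ (B ↔ B)) ↔ (A → (B → C))) = 4 ∧ 2 = 2
~(((A ∧ (A → C)) → (A ∧ (A → A))) → (~(A ↔ C) ↔ (~B → (B → A)))) → (((C ↔ ~B) ∧ (A ↔ ((C → B) ∨ B))) ∧ ((~(A ∨ C) ↔ (B ↔ B)) ↔ (A → (B → C)))) = 3 → 2 = 5

5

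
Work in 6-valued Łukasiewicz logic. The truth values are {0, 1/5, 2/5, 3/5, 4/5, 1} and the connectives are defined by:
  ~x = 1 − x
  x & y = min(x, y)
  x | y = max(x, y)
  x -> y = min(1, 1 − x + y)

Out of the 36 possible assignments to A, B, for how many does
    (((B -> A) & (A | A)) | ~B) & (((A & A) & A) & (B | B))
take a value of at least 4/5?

value 1: 1 assignment (counts)
value 4/5: 3 assignments (counts)
value 3/5: 5 assignments
value 2/5: 7 assignments
value 1/5: 9 assignments
value 0: 11 assignments
So 4 of the 36 assignments meet the threshold.

4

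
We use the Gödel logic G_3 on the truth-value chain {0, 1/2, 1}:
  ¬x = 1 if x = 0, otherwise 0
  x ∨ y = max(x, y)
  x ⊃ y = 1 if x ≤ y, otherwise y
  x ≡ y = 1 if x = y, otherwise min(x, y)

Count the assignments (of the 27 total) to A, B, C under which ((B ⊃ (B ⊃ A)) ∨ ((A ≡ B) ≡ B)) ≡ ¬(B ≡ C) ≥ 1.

13

value 1: 13 assignments (counts)
value 1/2: 1 assignment
value 0: 13 assignments
So 13 of the 27 assignments meet the threshold.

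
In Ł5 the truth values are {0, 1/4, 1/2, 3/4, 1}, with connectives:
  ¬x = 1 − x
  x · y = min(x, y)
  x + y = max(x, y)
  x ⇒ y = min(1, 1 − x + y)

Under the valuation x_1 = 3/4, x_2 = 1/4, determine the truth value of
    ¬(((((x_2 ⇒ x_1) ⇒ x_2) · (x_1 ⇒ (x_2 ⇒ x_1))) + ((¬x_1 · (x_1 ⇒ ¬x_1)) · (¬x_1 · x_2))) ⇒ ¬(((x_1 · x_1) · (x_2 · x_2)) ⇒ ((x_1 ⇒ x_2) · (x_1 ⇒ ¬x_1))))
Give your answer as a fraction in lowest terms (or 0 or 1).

x_2 ⇒ x_1 = 1/4 ⇒ 3/4 = 1
(x_2 ⇒ x_1) ⇒ x_2 = 1 ⇒ 1/4 = 1/4
x_2 ⇒ x_1 = 1/4 ⇒ 3/4 = 1
x_1 ⇒ (x_2 ⇒ x_1) = 3/4 ⇒ 1 = 1
((x_2 ⇒ x_1) ⇒ x_2) · (x_1 ⇒ (x_2 ⇒ x_1)) = 1/4 · 1 = 1/4
¬x_1 = ¬3/4 = 1/4
¬x_1 = ¬3/4 = 1/4
x_1 ⇒ ¬x_1 = 3/4 ⇒ 1/4 = 1/2
¬x_1 · (x_1 ⇒ ¬x_1) = 1/4 · 1/2 = 1/4
¬x_1 = ¬3/4 = 1/4
¬x_1 · x_2 = 1/4 · 1/4 = 1/4
(¬x_1 · (x_1 ⇒ ¬x_1)) · (¬x_1 · x_2) = 1/4 · 1/4 = 1/4
(((x_2 ⇒ x_1) ⇒ x_2) · (x_1 ⇒ (x_2 ⇒ x_1))) + ((¬x_1 · (x_1 ⇒ ¬x_1)) · (¬x_1 · x_2)) = 1/4 + 1/4 = 1/4
x_1 · x_1 = 3/4 · 3/4 = 3/4
x_2 · x_2 = 1/4 · 1/4 = 1/4
(x_1 · x_1) · (x_2 · x_2) = 3/4 · 1/4 = 1/4
x_1 ⇒ x_2 = 3/4 ⇒ 1/4 = 1/2
¬x_1 = ¬3/4 = 1/4
x_1 ⇒ ¬x_1 = 3/4 ⇒ 1/4 = 1/2
(x_1 ⇒ x_2) · (x_1 ⇒ ¬x_1) = 1/2 · 1/2 = 1/2
((x_1 · x_1) · (x_2 · x_2)) ⇒ ((x_1 ⇒ x_2) · (x_1 ⇒ ¬x_1)) = 1/4 ⇒ 1/2 = 1
¬(((x_1 · x_1) · (x_2 · x_2)) ⇒ ((x_1 ⇒ x_2) · (x_1 ⇒ ¬x_1))) = ¬1 = 0
((((x_2 ⇒ x_1) ⇒ x_2) · (x_1 ⇒ (x_2 ⇒ x_1))) + ((¬x_1 · (x_1 ⇒ ¬x_1)) · (¬x_1 · x_2))) ⇒ ¬(((x_1 · x_1) · (x_2 · x_2)) ⇒ ((x_1 ⇒ x_2) · (x_1 ⇒ ¬x_1))) = 1/4 ⇒ 0 = 3/4
¬(((((x_2 ⇒ x_1) ⇒ x_2) · (x_1 ⇒ (x_2 ⇒ x_1))) + ((¬x_1 · (x_1 ⇒ ¬x_1)) · (¬x_1 · x_2))) ⇒ ¬(((x_1 · x_1) · (x_2 · x_2)) ⇒ ((x_1 ⇒ x_2) · (x_1 ⇒ ¬x_1)))) = ¬3/4 = 1/4

1/4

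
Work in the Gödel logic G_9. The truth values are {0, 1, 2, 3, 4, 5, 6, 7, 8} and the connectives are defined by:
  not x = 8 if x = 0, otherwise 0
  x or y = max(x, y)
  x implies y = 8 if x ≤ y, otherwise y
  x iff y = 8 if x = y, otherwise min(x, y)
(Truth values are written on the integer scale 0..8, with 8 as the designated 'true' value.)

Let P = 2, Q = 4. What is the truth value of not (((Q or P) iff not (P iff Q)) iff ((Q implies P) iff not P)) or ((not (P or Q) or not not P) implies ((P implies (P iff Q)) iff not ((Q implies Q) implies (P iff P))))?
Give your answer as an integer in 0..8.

Q or P = 4 or 2 = 4
P iff Q = 2 iff 4 = 2
not (P iff Q) = not 2 = 0
(Q or P) iff not (P iff Q) = 4 iff 0 = 0
Q implies P = 4 implies 2 = 2
not P = not 2 = 0
(Q implies P) iff not P = 2 iff 0 = 0
((Q or P) iff not (P iff Q)) iff ((Q implies P) iff not P) = 0 iff 0 = 8
not (((Q or P) iff not (P iff Q)) iff ((Q implies P) iff not P)) = not 8 = 0
P or Q = 2 or 4 = 4
not (P or Q) = not 4 = 0
not P = not 2 = 0
not not P = not 0 = 8
not (P or Q) or not not P = 0 or 8 = 8
P iff Q = 2 iff 4 = 2
P implies (P iff Q) = 2 implies 2 = 8
Q implies Q = 4 implies 4 = 8
P iff P = 2 iff 2 = 8
(Q implies Q) implies (P iff P) = 8 implies 8 = 8
not ((Q implies Q) implies (P iff P)) = not 8 = 0
(P implies (P iff Q)) iff not ((Q implies Q) implies (P iff P)) = 8 iff 0 = 0
(not (P or Q) or not not P) implies ((P implies (P iff Q)) iff not ((Q implies Q) implies (P iff P))) = 8 implies 0 = 0
not (((Q or P) iff not (P iff Q)) iff ((Q implies P) iff not P)) or ((not (P or Q) or not not P) implies ((P implies (P iff Q)) iff not ((Q implies Q) implies (P iff P)))) = 0 or 0 = 0

0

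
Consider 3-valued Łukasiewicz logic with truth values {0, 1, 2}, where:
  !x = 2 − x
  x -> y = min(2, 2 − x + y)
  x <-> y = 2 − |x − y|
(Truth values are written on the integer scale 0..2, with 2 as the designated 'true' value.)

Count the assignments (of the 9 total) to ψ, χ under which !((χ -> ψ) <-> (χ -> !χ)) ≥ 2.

1

ψ = 0, χ = 0 ↦ 0  <
ψ = 0, χ = 1 ↦ 1  <
ψ = 0, χ = 2 ↦ 0  <
ψ = 1, χ = 0 ↦ 0  <
ψ = 1, χ = 1 ↦ 0  <
ψ = 1, χ = 2 ↦ 1  <
ψ = 2, χ = 0 ↦ 0  <
ψ = 2, χ = 1 ↦ 0  <
ψ = 2, χ = 2 ↦ 2  ≥
So 1 of the 9 assignments meets the threshold.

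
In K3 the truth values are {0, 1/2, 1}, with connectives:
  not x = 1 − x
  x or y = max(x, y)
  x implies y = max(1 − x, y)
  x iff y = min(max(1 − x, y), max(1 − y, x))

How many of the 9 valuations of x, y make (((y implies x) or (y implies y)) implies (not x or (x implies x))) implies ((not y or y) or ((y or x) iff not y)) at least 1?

x = 0, y = 0 ↦ 1  ≥
x = 0, y = 1/2 ↦ 1/2  <
x = 0, y = 1 ↦ 1  ≥
x = 1/2, y = 0 ↦ 1  ≥
x = 1/2, y = 1/2 ↦ 1/2  <
x = 1/2, y = 1 ↦ 1  ≥
x = 1, y = 0 ↦ 1  ≥
x = 1, y = 1/2 ↦ 1/2  <
x = 1, y = 1 ↦ 1  ≥
So 6 of the 9 assignments meet the threshold.

6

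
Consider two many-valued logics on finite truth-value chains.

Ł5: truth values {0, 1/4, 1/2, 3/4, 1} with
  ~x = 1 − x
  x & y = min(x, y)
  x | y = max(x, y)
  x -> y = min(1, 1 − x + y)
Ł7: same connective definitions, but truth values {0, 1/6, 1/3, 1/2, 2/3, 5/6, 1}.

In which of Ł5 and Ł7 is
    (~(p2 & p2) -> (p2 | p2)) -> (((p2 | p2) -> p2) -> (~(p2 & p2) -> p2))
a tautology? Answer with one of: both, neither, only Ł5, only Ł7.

In Ł5: every assignment gives 1 — tautology.
In Ł7: every assignment gives 1 — tautology.

both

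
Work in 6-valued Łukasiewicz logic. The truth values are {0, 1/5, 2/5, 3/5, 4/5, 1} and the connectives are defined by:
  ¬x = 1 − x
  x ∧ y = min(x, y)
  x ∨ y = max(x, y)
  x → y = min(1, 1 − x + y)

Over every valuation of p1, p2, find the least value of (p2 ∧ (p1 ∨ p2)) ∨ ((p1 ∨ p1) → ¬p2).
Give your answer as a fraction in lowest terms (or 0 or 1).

3/5

Take p1 = 4/5, p2 = 3/5:
p1 ∨ p2 = 4/5 ∨ 3/5 = 4/5
p2 ∧ (p1 ∨ p2) = 3/5 ∧ 4/5 = 3/5
p1 ∨ p1 = 4/5 ∨ 4/5 = 4/5
¬p2 = ¬3/5 = 2/5
(p1 ∨ p1) → ¬p2 = 4/5 → 2/5 = 3/5
(p2 ∧ (p1 ∨ p2)) ∨ ((p1 ∨ p1) → ¬p2) = 3/5 ∨ 3/5 = 3/5
No assignment yields a value below 3/5, so this is the minimum.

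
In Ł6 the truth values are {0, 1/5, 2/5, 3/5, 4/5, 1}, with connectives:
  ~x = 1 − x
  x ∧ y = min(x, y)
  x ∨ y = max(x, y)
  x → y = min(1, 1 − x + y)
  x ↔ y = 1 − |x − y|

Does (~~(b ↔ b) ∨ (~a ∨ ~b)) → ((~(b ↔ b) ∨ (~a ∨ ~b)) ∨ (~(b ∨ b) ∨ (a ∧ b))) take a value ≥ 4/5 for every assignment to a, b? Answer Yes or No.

Counterexample: take a = 2/5, b = 2/5.
b ↔ b = 2/5 ↔ 2/5 = 1
~(b ↔ b) = ~1 = 0
~~(b ↔ b) = ~0 = 1
~a = ~2/5 = 3/5
~b = ~2/5 = 3/5
~a ∨ ~b = 3/5 ∨ 3/5 = 3/5
~~(b ↔ b) ∨ (~a ∨ ~b) = 1 ∨ 3/5 = 1
b ↔ b = 2/5 ↔ 2/5 = 1
~(b ↔ b) = ~1 = 0
~a = ~2/5 = 3/5
~b = ~2/5 = 3/5
~a ∨ ~b = 3/5 ∨ 3/5 = 3/5
~(b ↔ b) ∨ (~a ∨ ~b) = 0 ∨ 3/5 = 3/5
b ∨ b = 2/5 ∨ 2/5 = 2/5
~(b ∨ b) = ~2/5 = 3/5
a ∧ b = 2/5 ∧ 2/5 = 2/5
~(b ∨ b) ∨ (a ∧ b) = 3/5 ∨ 2/5 = 3/5
(~(b ↔ b) ∨ (~a ∨ ~b)) ∨ (~(b ∨ b) ∨ (a ∧ b)) = 3/5 ∨ 3/5 = 3/5
(~~(b ↔ b) ∨ (~a ∨ ~b)) → ((~(b ↔ b) ∨ (~a ∨ ~b)) ∨ (~(b ∨ b) ∨ (a ∧ b))) = 1 → 3/5 = 3/5
This gives 3/5, which is below 4/5.

No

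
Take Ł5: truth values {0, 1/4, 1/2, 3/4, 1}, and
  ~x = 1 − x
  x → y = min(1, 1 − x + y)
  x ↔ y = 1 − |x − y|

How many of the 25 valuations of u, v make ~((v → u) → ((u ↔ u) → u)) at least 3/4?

4

value 1: 1 assignment (counts)
value 3/4: 3 assignments (counts)
value 1/2: 5 assignments
value 1/4: 7 assignments
value 0: 9 assignments
So 4 of the 25 assignments meet the threshold.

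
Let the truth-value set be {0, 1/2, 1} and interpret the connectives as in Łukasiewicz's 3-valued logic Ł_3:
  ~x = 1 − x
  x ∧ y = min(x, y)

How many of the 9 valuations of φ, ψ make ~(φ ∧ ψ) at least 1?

φ = 0, ψ = 0 ↦ 1  ≥
φ = 0, ψ = 1/2 ↦ 1  ≥
φ = 0, ψ = 1 ↦ 1  ≥
φ = 1/2, ψ = 0 ↦ 1  ≥
φ = 1/2, ψ = 1/2 ↦ 1/2  <
φ = 1/2, ψ = 1 ↦ 1/2  <
φ = 1, ψ = 0 ↦ 1  ≥
φ = 1, ψ = 1/2 ↦ 1/2  <
φ = 1, ψ = 1 ↦ 0  <
So 5 of the 9 assignments meet the threshold.

5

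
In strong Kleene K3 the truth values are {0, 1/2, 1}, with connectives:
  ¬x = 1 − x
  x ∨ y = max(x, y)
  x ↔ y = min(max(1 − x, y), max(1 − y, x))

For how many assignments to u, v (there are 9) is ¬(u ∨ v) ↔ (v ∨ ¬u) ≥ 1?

2

u = 0, v = 0 ↦ 1  ≥
u = 0, v = 1/2 ↦ 1/2  <
u = 0, v = 1 ↦ 0  <
u = 1/2, v = 0 ↦ 1/2  <
u = 1/2, v = 1/2 ↦ 1/2  <
u = 1/2, v = 1 ↦ 0  <
u = 1, v = 0 ↦ 1  ≥
u = 1, v = 1/2 ↦ 1/2  <
u = 1, v = 1 ↦ 0  <
So 2 of the 9 assignments meet the threshold.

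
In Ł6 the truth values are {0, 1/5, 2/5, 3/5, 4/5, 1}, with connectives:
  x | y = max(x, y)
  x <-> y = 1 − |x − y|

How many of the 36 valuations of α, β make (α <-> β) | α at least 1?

value 1: 11 assignments (counts)
value 4/5: 12 assignments
value 3/5: 7 assignments
value 2/5: 3 assignments
value 1/5: 2 assignments
value 0: 1 assignment
So 11 of the 36 assignments meet the threshold.

11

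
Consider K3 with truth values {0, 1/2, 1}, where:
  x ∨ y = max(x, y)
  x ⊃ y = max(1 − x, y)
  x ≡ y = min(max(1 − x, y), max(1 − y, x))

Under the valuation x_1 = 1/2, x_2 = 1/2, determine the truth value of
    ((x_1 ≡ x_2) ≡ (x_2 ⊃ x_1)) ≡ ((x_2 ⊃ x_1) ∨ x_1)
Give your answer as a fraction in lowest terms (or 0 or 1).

x_1 ≡ x_2 = 1/2 ≡ 1/2 = 1/2
x_2 ⊃ x_1 = 1/2 ⊃ 1/2 = 1/2
(x_1 ≡ x_2) ≡ (x_2 ⊃ x_1) = 1/2 ≡ 1/2 = 1/2
x_2 ⊃ x_1 = 1/2 ⊃ 1/2 = 1/2
(x_2 ⊃ x_1) ∨ x_1 = 1/2 ∨ 1/2 = 1/2
((x_1 ≡ x_2) ≡ (x_2 ⊃ x_1)) ≡ ((x_2 ⊃ x_1) ∨ x_1) = 1/2 ≡ 1/2 = 1/2

1/2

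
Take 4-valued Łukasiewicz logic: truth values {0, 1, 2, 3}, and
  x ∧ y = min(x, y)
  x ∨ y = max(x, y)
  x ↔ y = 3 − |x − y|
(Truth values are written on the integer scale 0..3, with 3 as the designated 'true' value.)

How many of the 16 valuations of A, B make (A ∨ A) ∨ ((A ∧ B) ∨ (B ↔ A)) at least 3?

7

A = 0, B = 0 ↦ 3  ≥
A = 0, B = 1 ↦ 2  <
A = 0, B = 2 ↦ 1  <
A = 0, B = 3 ↦ 0  <
A = 1, B = 0 ↦ 2  <
A = 1, B = 1 ↦ 3  ≥
A = 1, B = 2 ↦ 2  <
A = 1, B = 3 ↦ 1  <
A = 2, B = 0 ↦ 2  <
A = 2, B = 1 ↦ 2  <
A = 2, B = 2 ↦ 3  ≥
A = 2, B = 3 ↦ 2  <
A = 3, B = 0 ↦ 3  ≥
A = 3, B = 1 ↦ 3  ≥
A = 3, B = 2 ↦ 3  ≥
A = 3, B = 3 ↦ 3  ≥
So 7 of the 16 assignments meet the threshold.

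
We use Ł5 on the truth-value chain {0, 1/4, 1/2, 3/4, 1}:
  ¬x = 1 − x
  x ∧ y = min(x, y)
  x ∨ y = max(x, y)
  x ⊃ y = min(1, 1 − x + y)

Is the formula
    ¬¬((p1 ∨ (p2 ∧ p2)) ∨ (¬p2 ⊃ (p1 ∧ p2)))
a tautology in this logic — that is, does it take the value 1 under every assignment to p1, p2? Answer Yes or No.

Counterexample: take p1 = 0, p2 = 0.
p2 ∧ p2 = 0 ∧ 0 = 0
p1 ∨ (p2 ∧ p2) = 0 ∨ 0 = 0
¬p2 = ¬0 = 1
p1 ∧ p2 = 0 ∧ 0 = 0
¬p2 ⊃ (p1 ∧ p2) = 1 ⊃ 0 = 0
(p1 ∨ (p2 ∧ p2)) ∨ (¬p2 ⊃ (p1 ∧ p2)) = 0 ∨ 0 = 0
¬((p1 ∨ (p2 ∧ p2)) ∨ (¬p2 ⊃ (p1 ∧ p2))) = ¬0 = 1
¬¬((p1 ∨ (p2 ∧ p2)) ∨ (¬p2 ⊃ (p1 ∧ p2))) = ¬1 = 0
This gives 0 ≠ 1.

No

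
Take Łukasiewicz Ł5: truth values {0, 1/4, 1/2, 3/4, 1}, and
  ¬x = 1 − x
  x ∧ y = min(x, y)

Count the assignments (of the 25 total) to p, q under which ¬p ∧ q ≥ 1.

1

value 1: 1 assignment (counts)
value 3/4: 3 assignments
value 1/2: 5 assignments
value 1/4: 7 assignments
value 0: 9 assignments
So 1 of the 25 assignments meets the threshold.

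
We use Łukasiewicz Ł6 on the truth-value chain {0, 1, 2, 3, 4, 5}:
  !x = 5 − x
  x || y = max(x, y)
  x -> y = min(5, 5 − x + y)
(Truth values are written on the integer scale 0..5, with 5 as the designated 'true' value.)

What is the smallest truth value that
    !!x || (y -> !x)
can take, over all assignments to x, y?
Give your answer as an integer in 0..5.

Take x = 2, y = 5:
!x = !2 = 3
!!x = !3 = 2
!x = !2 = 3
y -> !x = 5 -> 3 = 3
!!x || (y -> !x) = 2 || 3 = 3
No assignment yields a value below 3, so this is the minimum.

3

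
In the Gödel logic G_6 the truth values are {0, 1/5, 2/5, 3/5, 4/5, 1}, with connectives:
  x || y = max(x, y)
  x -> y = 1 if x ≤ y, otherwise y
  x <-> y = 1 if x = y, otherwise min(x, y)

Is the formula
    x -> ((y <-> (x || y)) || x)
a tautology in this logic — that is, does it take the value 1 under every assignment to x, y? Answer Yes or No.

At x = 4/5, y = 4/5, for instance:
x || y = 4/5 || 4/5 = 4/5
y <-> (x || y) = 4/5 <-> 4/5 = 1
(y <-> (x || y)) || x = 1 || 4/5 = 1
x -> ((y <-> (x || y)) || x) = 4/5 -> 1 = 1
and checking the remaining 35 assignments likewise gives ≥ 1 in every case.

Yes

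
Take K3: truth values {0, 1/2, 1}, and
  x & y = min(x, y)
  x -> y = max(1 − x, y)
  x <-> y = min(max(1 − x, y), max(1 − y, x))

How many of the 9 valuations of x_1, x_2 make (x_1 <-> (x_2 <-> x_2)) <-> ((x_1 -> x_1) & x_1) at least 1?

4

x_1 = 0, x_2 = 0 ↦ 1  ≥
x_1 = 0, x_2 = 1/2 ↦ 1/2  <
x_1 = 0, x_2 = 1 ↦ 1  ≥
x_1 = 1/2, x_2 = 0 ↦ 1/2  <
x_1 = 1/2, x_2 = 1/2 ↦ 1/2  <
x_1 = 1/2, x_2 = 1 ↦ 1/2  <
x_1 = 1, x_2 = 0 ↦ 1  ≥
x_1 = 1, x_2 = 1/2 ↦ 1/2  <
x_1 = 1, x_2 = 1 ↦ 1  ≥
So 4 of the 9 assignments meet the threshold.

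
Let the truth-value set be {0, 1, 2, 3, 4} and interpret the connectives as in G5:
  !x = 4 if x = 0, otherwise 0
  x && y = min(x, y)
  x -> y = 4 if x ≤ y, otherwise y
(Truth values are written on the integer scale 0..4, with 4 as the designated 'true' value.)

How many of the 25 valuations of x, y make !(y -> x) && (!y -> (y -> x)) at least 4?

value 4: 4 assignments (counts)
value 0: 21 assignments
So 4 of the 25 assignments meet the threshold.

4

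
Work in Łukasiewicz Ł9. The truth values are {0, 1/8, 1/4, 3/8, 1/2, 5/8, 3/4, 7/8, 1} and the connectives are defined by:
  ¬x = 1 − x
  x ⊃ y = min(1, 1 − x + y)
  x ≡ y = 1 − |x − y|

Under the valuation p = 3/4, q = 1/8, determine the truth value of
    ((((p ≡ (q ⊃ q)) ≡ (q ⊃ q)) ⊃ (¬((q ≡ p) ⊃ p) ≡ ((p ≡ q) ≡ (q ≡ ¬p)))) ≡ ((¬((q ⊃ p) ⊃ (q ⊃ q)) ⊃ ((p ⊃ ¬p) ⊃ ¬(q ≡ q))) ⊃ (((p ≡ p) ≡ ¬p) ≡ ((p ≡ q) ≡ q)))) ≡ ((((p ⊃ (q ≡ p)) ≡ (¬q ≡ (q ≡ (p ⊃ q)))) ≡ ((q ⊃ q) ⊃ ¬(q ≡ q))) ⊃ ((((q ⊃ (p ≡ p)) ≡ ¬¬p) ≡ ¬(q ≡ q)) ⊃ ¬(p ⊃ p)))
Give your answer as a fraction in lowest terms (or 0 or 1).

3/4

q ⊃ q = 1/8 ⊃ 1/8 = 1
p ≡ (q ⊃ q) = 3/4 ≡ 1 = 3/4
q ⊃ q = 1/8 ⊃ 1/8 = 1
(p ≡ (q ⊃ q)) ≡ (q ⊃ q) = 3/4 ≡ 1 = 3/4
q ≡ p = 1/8 ≡ 3/4 = 3/8
(q ≡ p) ⊃ p = 3/8 ⊃ 3/4 = 1
¬((q ≡ p) ⊃ p) = ¬1 = 0
p ≡ q = 3/4 ≡ 1/8 = 3/8
¬p = ¬3/4 = 1/4
q ≡ ¬p = 1/8 ≡ 1/4 = 7/8
(p ≡ q) ≡ (q ≡ ¬p) = 3/8 ≡ 7/8 = 1/2
¬((q ≡ p) ⊃ p) ≡ ((p ≡ q) ≡ (q ≡ ¬p)) = 0 ≡ 1/2 = 1/2
((p ≡ (q ⊃ q)) ≡ (q ⊃ q)) ⊃ (¬((q ≡ p) ⊃ p) ≡ ((p ≡ q) ≡ (q ≡ ¬p))) = 3/4 ⊃ 1/2 = 3/4
q ⊃ p = 1/8 ⊃ 3/4 = 1
q ⊃ q = 1/8 ⊃ 1/8 = 1
(q ⊃ p) ⊃ (q ⊃ q) = 1 ⊃ 1 = 1
¬((q ⊃ p) ⊃ (q ⊃ q)) = ¬1 = 0
¬p = ¬3/4 = 1/4
p ⊃ ¬p = 3/4 ⊃ 1/4 = 1/2
q ≡ q = 1/8 ≡ 1/8 = 1
¬(q ≡ q) = ¬1 = 0
(p ⊃ ¬p) ⊃ ¬(q ≡ q) = 1/2 ⊃ 0 = 1/2
¬((q ⊃ p) ⊃ (q ⊃ q)) ⊃ ((p ⊃ ¬p) ⊃ ¬(q ≡ q)) = 0 ⊃ 1/2 = 1
p ≡ p = 3/4 ≡ 3/4 = 1
¬p = ¬3/4 = 1/4
(p ≡ p) ≡ ¬p = 1 ≡ 1/4 = 1/4
p ≡ q = 3/4 ≡ 1/8 = 3/8
(p ≡ q) ≡ q = 3/8 ≡ 1/8 = 3/4
((p ≡ p) ≡ ¬p) ≡ ((p ≡ q) ≡ q) = 1/4 ≡ 3/4 = 1/2
(¬((q ⊃ p) ⊃ (q ⊃ q)) ⊃ ((p ⊃ ¬p) ⊃ ¬(q ≡ q))) ⊃ (((p ≡ p) ≡ ¬p) ≡ ((p ≡ q) ≡ q)) = 1 ⊃ 1/2 = 1/2
(((p ≡ (q ⊃ q)) ≡ (q ⊃ q)) ⊃ (¬((q ≡ p) ⊃ p) ≡ ((p ≡ q) ≡ (q ≡ ¬p)))) ≡ ((¬((q ⊃ p) ⊃ (q ⊃ q)) ⊃ ((p ⊃ ¬p) ⊃ ¬(q ≡ q))) ⊃ (((p ≡ p) ≡ ¬p) ≡ ((p ≡ q) ≡ q))) = 3/4 ≡ 1/2 = 3/4
q ≡ p = 1/8 ≡ 3/4 = 3/8
p ⊃ (q ≡ p) = 3/4 ⊃ 3/8 = 5/8
¬q = ¬1/8 = 7/8
p ⊃ q = 3/4 ⊃ 1/8 = 3/8
q ≡ (p ⊃ q) = 1/8 ≡ 3/8 = 3/4
¬q ≡ (q ≡ (p ⊃ q)) = 7/8 ≡ 3/4 = 7/8
(p ⊃ (q ≡ p)) ≡ (¬q ≡ (q ≡ (p ⊃ q))) = 5/8 ≡ 7/8 = 3/4
q ⊃ q = 1/8 ⊃ 1/8 = 1
q ≡ q = 1/8 ≡ 1/8 = 1
¬(q ≡ q) = ¬1 = 0
(q ⊃ q) ⊃ ¬(q ≡ q) = 1 ⊃ 0 = 0
((p ⊃ (q ≡ p)) ≡ (¬q ≡ (q ≡ (p ⊃ q)))) ≡ ((q ⊃ q) ⊃ ¬(q ≡ q)) = 3/4 ≡ 0 = 1/4
p ≡ p = 3/4 ≡ 3/4 = 1
q ⊃ (p ≡ p) = 1/8 ⊃ 1 = 1
¬p = ¬3/4 = 1/4
¬¬p = ¬1/4 = 3/4
(q ⊃ (p ≡ p)) ≡ ¬¬p = 1 ≡ 3/4 = 3/4
q ≡ q = 1/8 ≡ 1/8 = 1
¬(q ≡ q) = ¬1 = 0
((q ⊃ (p ≡ p)) ≡ ¬¬p) ≡ ¬(q ≡ q) = 3/4 ≡ 0 = 1/4
p ⊃ p = 3/4 ⊃ 3/4 = 1
¬(p ⊃ p) = ¬1 = 0
(((q ⊃ (p ≡ p)) ≡ ¬¬p) ≡ ¬(q ≡ q)) ⊃ ¬(p ⊃ p) = 1/4 ⊃ 0 = 3/4
(((p ⊃ (q ≡ p)) ≡ (¬q ≡ (q ≡ (p ⊃ q)))) ≡ ((q ⊃ q) ⊃ ¬(q ≡ q))) ⊃ ((((q ⊃ (p ≡ p)) ≡ ¬¬p) ≡ ¬(q ≡ q)) ⊃ ¬(p ⊃ p)) = 1/4 ⊃ 3/4 = 1
((((p ≡ (q ⊃ q)) ≡ (q ⊃ q)) ⊃ (¬((q ≡ p) ⊃ p) ≡ ((p ≡ q) ≡ (q ≡ ¬p)))) ≡ ((¬((q ⊃ p) ⊃ (q ⊃ q)) ⊃ ((p ⊃ ¬p) ⊃ ¬(q ≡ q))) ⊃ (((p ≡ p) ≡ ¬p) ≡ ((p ≡ q) ≡ q)))) ≡ ((((p ⊃ (q ≡ p)) ≡ (¬q ≡ (q ≡ (p ⊃ q)))) ≡ ((q ⊃ q) ⊃ ¬(q ≡ q))) ⊃ ((((q ⊃ (p ≡ p)) ≡ ¬¬p) ≡ ¬(q ≡ q)) ⊃ ¬(p ⊃ p))) = 3/4 ≡ 1 = 3/4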